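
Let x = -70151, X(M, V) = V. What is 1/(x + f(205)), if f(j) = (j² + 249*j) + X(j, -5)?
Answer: 1/22914 ≈ 4.3641e-5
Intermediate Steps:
f(j) = -5 + j² + 249*j (f(j) = (j² + 249*j) - 5 = -5 + j² + 249*j)
1/(x + f(205)) = 1/(-70151 + (-5 + 205² + 249*205)) = 1/(-70151 + (-5 + 42025 + 51045)) = 1/(-70151 + 93065) = 1/22914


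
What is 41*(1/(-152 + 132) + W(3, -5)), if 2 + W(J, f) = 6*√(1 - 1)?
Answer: -1681/20 ≈ -84.050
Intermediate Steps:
W(J, f) = -2 (W(J, f) = -2 + 6*√(1 - 1) = -2 + 6*√0 = -2 + 6*0 = -2 + 0 = -2)
41*(1/(-152 + 132) + W(3, -5)) = 41*(1/(-152 + 132) - 2) = 41*(1/(-20) - 2) = 41*(-1/20 - 2) = 41*(-41/20) = -1681/20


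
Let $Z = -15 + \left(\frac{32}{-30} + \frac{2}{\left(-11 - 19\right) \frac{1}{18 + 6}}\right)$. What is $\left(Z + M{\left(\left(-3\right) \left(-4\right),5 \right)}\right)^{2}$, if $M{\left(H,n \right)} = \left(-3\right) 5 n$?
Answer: $\frac{77284}{9} \approx 8587.1$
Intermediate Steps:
$M{\left(H,n \right)} = - 15 n$
$Z = - \frac{53}{3}$ ($Z = -15 + \left(32 \left(- \frac{1}{30}\right) + \frac{2}{\left(-30\right) \frac{1}{24}}\right) = -15 + \left(- \frac{16}{15} + \frac{2}{\left(-30\right) \frac{1}{24}}\right) = -15 + \left(- \frac{16}{15} + \frac{2}{- \frac{5}{4}}\right) = -15 + \left(- \frac{16}{15} + 2 \left(- \frac{4}{5}\right)\right) = -15 - \frac{8}{3} = - \frac{53}{3} \approx -17.667$)
$\left(Z + M{\left(\left(-3\right) \left(-4\right),5 \right)}\right)^{2} = \left(- \frac{53}{3} - 75\right)^{2} = \left(- \frac{278}{3}\right)^{2} = \frac{77284}{9}$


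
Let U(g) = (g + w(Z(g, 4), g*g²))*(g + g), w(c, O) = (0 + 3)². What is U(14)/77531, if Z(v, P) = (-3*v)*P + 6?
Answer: 644/77531 ≈ 0.0083064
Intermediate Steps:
Z(v, P) = 6 - 3*P*v (Z(v, P) = -3*P*v + 6 = 6 - 3*P*v)
w(c, O) = 9 (w(c, O) = 3² = 9)
U(g) = 2*g*(9 + g) (U(g) = (g + 9)*(g + g) = (9 + g)*(2*g) = 2*g*(9 + g))
U(14)/77531 = (2*14*(9 + 14))/77531 = (2*14*23)*(1/77531) = 644*(1/77531) = 644/77531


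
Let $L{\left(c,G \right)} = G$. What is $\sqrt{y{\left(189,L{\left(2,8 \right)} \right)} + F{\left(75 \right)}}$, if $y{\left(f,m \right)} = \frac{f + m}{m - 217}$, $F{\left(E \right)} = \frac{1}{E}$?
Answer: $\frac{i \sqrt{9132882}}{3135} \approx 0.96398 i$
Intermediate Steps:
$y{\left(f,m \right)} = \frac{f + m}{-217 + m}$
$\sqrt{y{\left(189,L{\left(2,8 \right)} \right)} + F{\left(75 \right)}} = \sqrt{\frac{189 + 8}{-217 + 8} + \frac{1}{75}} = \sqrt{\frac{1}{-209} \cdot 197 + \frac{1}{75}} = \sqrt{\left(- \frac{1}{209}\right) 197 + \frac{1}{75}} = \sqrt{- \frac{197}{209} + \frac{1}{75}} = \sqrt{- \frac{14566}{15675}} = \frac{i \sqrt{9132882}}{3135}$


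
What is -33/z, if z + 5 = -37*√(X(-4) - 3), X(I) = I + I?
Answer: 55/5028 - 407*I*√11/5028 ≈ 0.010939 - 0.26847*I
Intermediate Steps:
X(I) = 2*I
z = -5 - 37*I*√11 (z = -5 - 37*√(2*(-4) - 3) = -5 - 37*√(-8 - 3) = -5 - 37*I*√11 ≈ -5.0 - 122.72*I)
-33/z = -33/(-5 - 37*I*√11)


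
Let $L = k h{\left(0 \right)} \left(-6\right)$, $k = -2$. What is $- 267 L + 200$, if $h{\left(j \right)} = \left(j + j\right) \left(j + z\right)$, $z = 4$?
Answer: $200$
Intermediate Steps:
$h{\left(j \right)} = 2 j \left(4 + j\right)$ ($h{\left(j \right)} = \left(j + j\right) \left(j + 4\right) = 2 j \left(4 + j\right)$)
$L = 0$ ($L = - 2 \cdot 2 \cdot 0 \left(4 + 0\right) \left(-6\right) = - 2 \cdot 2 \cdot 0 \cdot 4 \left(-6\right) = \left(-2\right) 0 \left(-6\right) = 0 \left(-6\right) = 0$)
$- 267 L + 200 = \left(-267\right) 0 + 200 = 0 + 200 = 200$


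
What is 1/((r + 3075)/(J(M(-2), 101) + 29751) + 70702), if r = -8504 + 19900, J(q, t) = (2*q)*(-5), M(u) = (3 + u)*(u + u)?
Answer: 29791/2106297753 ≈ 1.4144e-5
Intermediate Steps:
M(u) = 2*u*(3 + u) (M(u) = (3 + u)*(2*u) = 2*u*(3 + u))
J(q, t) = -10*q
r = 11396
1/((r + 3075)/(J(M(-2), 101) + 29751) + 70702) = 1/((11396 + 3075)/(-20*(-2)*(3 - 2) + 29751) + 70702) = 1/(14471/(-20*(-2) + 29751) + 70702) = 1/(14471/(-10*(-4) + 29751) + 70702) = 1/(14471/(40 + 29751) + 70702) = 1/(14471/29791 + 70702) = 1/(2106297753/29791) = 29791/2106297753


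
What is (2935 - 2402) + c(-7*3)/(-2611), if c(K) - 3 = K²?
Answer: 1391219/2611 ≈ 532.83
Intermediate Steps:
c(K) = 3 + K²
(2935 - 2402) + c(-7*3)/(-2611) = (2935 - 2402) + (3 + (-7*3)²)/(-2611) = 533 + (3 + (-21)²)*(-1/2611) = 533 + (3 + 441)*(-1/2611) = 533 + 444*(-1/2611) = 533 - 444/2611 = 1391219/2611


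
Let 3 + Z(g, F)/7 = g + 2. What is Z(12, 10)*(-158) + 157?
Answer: -12009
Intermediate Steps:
Z(g, F) = -7 + 7*g (Z(g, F) = -21 + 7*(g + 2) = -21 + 7*(2 + g) = -21 + (14 + 7*g) = -7 + 7*g)
Z(12, 10)*(-158) + 157 = (-7 + 7*12)*(-158) + 157 = (-7 + 84)*(-158) + 157 = 77*(-158) + 157 = -12166 + 157 = -12009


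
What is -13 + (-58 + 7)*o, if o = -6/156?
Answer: -287/26 ≈ -11.038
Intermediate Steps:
o = -1/26 (o = -6*1/156 = -1/26 ≈ -0.038462)
-13 + (-58 + 7)*o = -13 + (-58 + 7)*(-1/26) = -13 - 51*(-1/26) = -13 + 51/26 = -287/26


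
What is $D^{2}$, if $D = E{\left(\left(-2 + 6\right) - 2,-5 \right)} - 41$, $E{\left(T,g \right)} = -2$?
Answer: $1849$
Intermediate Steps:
$D = -43$ ($D = -2 - 41 = -43$)
$D^{2} = \left(-43\right)^{2} = 1849$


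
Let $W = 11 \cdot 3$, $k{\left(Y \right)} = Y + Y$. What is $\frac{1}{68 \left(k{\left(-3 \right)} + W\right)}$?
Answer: $\frac{1}{1836} \approx 0.00054466$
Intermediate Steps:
$k{\left(Y \right)} = 2 Y$
$W = 33$
$\frac{1}{68 \left(k{\left(-3 \right)} + W\right)} = \frac{1}{68 \left(2 \left(-3\right) + 33\right)} = \frac{1}{68 \left(-6 + 33\right)} = \frac{1}{68 \cdot 27} = \frac{1}{1836}$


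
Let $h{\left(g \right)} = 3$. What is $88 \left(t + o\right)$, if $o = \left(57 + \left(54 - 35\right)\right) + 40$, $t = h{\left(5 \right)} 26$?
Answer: $17072$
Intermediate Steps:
$t = 78$ ($t = 3 \cdot 26 = 78$)
$o = 116$ ($o = \left(57 + \left(54 - 35\right)\right) + 40 = \left(57 + 19\right) + 40 = 76 + 40 = 116$)
$88 \left(t + o\right) = 88 \left(78 + 116\right) = 88 \cdot 194 = 17072$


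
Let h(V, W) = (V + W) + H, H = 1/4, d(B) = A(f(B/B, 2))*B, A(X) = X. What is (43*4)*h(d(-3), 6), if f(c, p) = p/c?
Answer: 43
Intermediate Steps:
d(B) = 2*B (d(B) = (2/((B/B)))*B = (2/1)*B = (2*1)*B = 2*B)
H = ¼ ≈ 0.25000
h(V, W) = ¼ + V + W (h(V, W) = (V + W) + ¼ = ¼ + V + W)
(43*4)*h(d(-3), 6) = (43*4)*(¼ + 2*(-3) + 6) = 172*(¼ - 6 + 6) = 172*(¼) = 43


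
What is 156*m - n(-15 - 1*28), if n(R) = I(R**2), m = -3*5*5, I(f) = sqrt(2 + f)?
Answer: -11700 - sqrt(1851) ≈ -11743.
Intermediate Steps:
m = -75 (m = -15*5 = -75)
n(R) = sqrt(2 + R**2)
156*m - n(-15 - 1*28) = 156*(-75) - sqrt(2 + (-15 - 1*28)**2) = -11700 - sqrt(2 + (-15 - 28)**2) = -11700 - sqrt(2 + (-43)**2) = -11700 - sqrt(2 + 1849) = -11700 - sqrt(1851)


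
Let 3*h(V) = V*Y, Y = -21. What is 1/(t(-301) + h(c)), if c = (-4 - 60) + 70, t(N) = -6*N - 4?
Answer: 1/1760 ≈ 0.00056818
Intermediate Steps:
t(N) = -4 - 6*N
c = 6 (c = -64 + 70 = 6)
h(V) = -7*V (h(V) = (V*(-21))/3 = (-21*V)/3 = -7*V)
1/(t(-301) + h(c)) = 1/((-4 - 6*(-301)) - 7*6) = 1/((-4 + 1806) - 42) = 1/(1802 - 42) = 1/1760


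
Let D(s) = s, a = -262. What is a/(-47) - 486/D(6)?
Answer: -3545/47 ≈ -75.426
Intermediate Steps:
a/(-47) - 486/D(6) = -262/(-47) - 486/6 = -262*(-1/47) - 486*1/6 = 262/47 - 81 = -3545/47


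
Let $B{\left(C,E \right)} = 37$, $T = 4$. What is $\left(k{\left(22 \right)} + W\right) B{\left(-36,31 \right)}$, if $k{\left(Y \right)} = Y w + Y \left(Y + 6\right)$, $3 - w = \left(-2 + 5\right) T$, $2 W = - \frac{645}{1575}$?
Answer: $\frac{3246269}{210} \approx 15458.0$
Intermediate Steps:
$W = - \frac{43}{210}$ ($W = \frac{\left(-645\right) \frac{1}{1575}}{2} = \frac{1}{2} \left(- \frac{43}{105}\right) = - \frac{43}{210} \approx -0.20476$)
$w = -9$ ($w = 3 - \left(-2 + 5\right) 4 = 3 - 3 \cdot 4 = 3 - 12 = -9$)
$k{\left(Y \right)} = - 9 Y + Y \left(6 + Y\right)$ ($k{\left(Y \right)} = Y \left(-9\right) + Y \left(Y + 6\right) = - 9 Y + Y \left(6 + Y\right)$)
$\left(k{\left(22 \right)} + W\right) B{\left(-36,31 \right)} = \left(22 \left(-3 + 22\right) - \frac{43}{210}\right) 37 = \left(22 \cdot 19 - \frac{43}{210}\right) 37 = \left(418 - \frac{43}{210}\right) 37 = \frac{87737}{210} \cdot 37 = \frac{3246269}{210}$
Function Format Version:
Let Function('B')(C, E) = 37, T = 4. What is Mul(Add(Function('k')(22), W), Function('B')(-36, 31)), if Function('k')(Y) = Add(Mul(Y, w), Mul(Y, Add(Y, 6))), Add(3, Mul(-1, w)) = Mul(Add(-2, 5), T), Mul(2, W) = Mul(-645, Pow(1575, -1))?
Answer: Rational(3246269, 210) ≈ 15458.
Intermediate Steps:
W = Rational(-43, 210) (W = Mul(Rational(1, 2), Mul(-645, Pow(1575, -1))) = Mul(Rational(1, 2), Mul(-645, Rational(1, 1575))) = Mul(Rational(1, 2), Rational(-43, 105)) = Rational(-43, 210) ≈ -0.20476)
w = -9 (w = Add(3, Mul(-1, Mul(Add(-2, 5), 4))) = Add(3, Mul(-1, Mul(3, 4))) = Add(3, Mul(-1, 12)) = Add(3, -12) = -9)
Function('k')(Y) = Add(Mul(-9, Y), Mul(Y, Add(6, Y))) (Function('k')(Y) = Add(Mul(Y, -9), Mul(Y, Add(Y, 6))) = Add(Mul(-9, Y), Mul(Y, Add(6, Y))))
Mul(Add(Function('k')(22), W), Function('B')(-36, 31)) = Mul(Add(Mul(22, Add(-3, 22)), Rational(-43, 210)), 37) = Mul(Add(Mul(22, 19), Rational(-43, 210)), 37) = Mul(Add(418, Rational(-43, 210)), 37) = Mul(Rational(87737, 210), 37) = Rational(3246269, 210)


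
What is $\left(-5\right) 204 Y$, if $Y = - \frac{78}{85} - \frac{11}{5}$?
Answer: $3180$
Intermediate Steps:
$Y = - \frac{53}{17}$ ($Y = \left(-78\right) \frac{1}{85} - \frac{11}{5} = - \frac{78}{85} - \frac{11}{5} = - \frac{53}{17} \approx -3.1176$)
$\left(-5\right) 204 Y = \left(-5\right) 204 \left(- \frac{53}{17}\right) = \left(-1020\right) \left(- \frac{53}{17}\right) = 3180$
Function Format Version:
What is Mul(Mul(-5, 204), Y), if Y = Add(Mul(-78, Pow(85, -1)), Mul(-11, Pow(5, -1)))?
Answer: 3180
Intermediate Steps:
Y = Rational(-53, 17) (Y = Add(Mul(-78, Rational(1, 85)), Mul(-11, Rational(1, 5))) = Add(Rational(-78, 85), Rational(-11, 5)) = Rational(-53, 17) ≈ -3.1176)
Mul(Mul(-5, 204), Y) = Mul(Mul(-5, 204), Rational(-53, 17)) = Mul(-1020, Rational(-53, 17)) = 3180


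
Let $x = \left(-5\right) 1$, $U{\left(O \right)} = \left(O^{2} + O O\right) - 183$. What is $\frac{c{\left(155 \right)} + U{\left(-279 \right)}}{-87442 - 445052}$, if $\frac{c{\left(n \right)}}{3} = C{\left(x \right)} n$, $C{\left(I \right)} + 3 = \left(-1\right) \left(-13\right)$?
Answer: $- \frac{53383}{177498} \approx -0.30075$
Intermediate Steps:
$U{\left(O \right)} = -183 + 2 O^{2}$ ($U{\left(O \right)} = \left(O^{2} + O^{2}\right) - 183 = 2 O^{2} - 183 = -183 + 2 O^{2}$)
$x = -5$
$C{\left(I \right)} = 10$ ($C{\left(I \right)} = -3 - -13 = -3 + 13 = 10$)
$c{\left(n \right)} = 30 n$ ($c{\left(n \right)} = 3 \cdot 10 n = 30 n$)
$\frac{c{\left(155 \right)} + U{\left(-279 \right)}}{-87442 - 445052} = \frac{30 \cdot 155 - \left(183 - 2 \left(-279\right)^{2}\right)}{-87442 - 445052} = \frac{4650 + \left(-183 + 2 \cdot 77841\right)}{-532494} = \left(4650 + \left(-183 + 155682\right)\right) \left(- \frac{1}{532494}\right) = \left(4650 + 155499\right) \left(- \frac{1}{532494}\right) = 160149 \left(- \frac{1}{532494}\right) = - \frac{53383}{177498}$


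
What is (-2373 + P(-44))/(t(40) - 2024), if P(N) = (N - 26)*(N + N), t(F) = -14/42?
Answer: -11361/6073 ≈ -1.8707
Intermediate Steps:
t(F) = -⅓ (t(F) = -14*1/42 = -⅓)
P(N) = 2*N*(-26 + N) (P(N) = (-26 + N)*(2*N) = 2*N*(-26 + N))
(-2373 + P(-44))/(t(40) - 2024) = (-2373 + 2*(-44)*(-26 - 44))/(-⅓ - 2024) = (-2373 + 2*(-44)*(-70))/(-6073/3) = (-2373 + 6160)*(-3/6073) = 3787*(-3/6073) = -11361/6073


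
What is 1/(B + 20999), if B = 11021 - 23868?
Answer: 1/8152 ≈ 0.00012267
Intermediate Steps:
B = -12847
1/(B + 20999) = 1/(-12847 + 20999) = 1/8152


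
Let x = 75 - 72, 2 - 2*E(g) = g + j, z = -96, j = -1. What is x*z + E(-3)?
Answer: -285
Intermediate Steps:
E(g) = 3/2 - g/2 (E(g) = 1 - (g - 1)/2 = 1 - (-1 + g)/2 = 1 + (½ - g/2) = 3/2 - g/2)
x = 3
x*z + E(-3) = 3*(-96) + (3/2 - ½*(-3)) = -288 + (3/2 + 3/2) = -288 + 3 = -285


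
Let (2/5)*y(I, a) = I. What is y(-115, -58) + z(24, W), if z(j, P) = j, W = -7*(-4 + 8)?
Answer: -527/2 ≈ -263.50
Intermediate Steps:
y(I, a) = 5*I/2
W = -28 (W = -7*4 = -28)
y(-115, -58) + z(24, W) = (5/2)*(-115) + 24 = -575/2 + 24 = -527/2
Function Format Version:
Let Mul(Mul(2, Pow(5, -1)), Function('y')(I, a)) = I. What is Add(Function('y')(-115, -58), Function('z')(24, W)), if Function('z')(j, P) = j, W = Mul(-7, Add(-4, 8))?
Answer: Rational(-527, 2) ≈ -263.50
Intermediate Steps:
Function('y')(I, a) = Mul(Rational(5, 2), I)
W = -28 (W = Mul(-7, 4) = -28)
Add(Function('y')(-115, -58), Function('z')(24, W)) = Add(Mul(Rational(5, 2), -115), 24) = Add(Rational(-575, 2), 24) = Rational(-527, 2)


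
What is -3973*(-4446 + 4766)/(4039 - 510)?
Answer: -1271360/3529 ≈ -360.26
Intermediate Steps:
-3973*(-4446 + 4766)/(4039 - 510) = -3973/(3529/320) = -3973/(3529*(1/320)) = -3973/3529/320 = -3973*320/3529 = -1271360/3529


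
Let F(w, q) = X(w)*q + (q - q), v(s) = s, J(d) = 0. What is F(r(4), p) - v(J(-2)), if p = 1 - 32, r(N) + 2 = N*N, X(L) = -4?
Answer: 124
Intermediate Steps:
r(N) = -2 + N**2 (r(N) = -2 + N*N = -2 + N**2)
p = -31
F(w, q) = -4*q (F(w, q) = -4*q + (q - q) = -4*q + 0 = -4*q)
F(r(4), p) - v(J(-2)) = -4*(-31) - 1*0 = 124 + 0 = 124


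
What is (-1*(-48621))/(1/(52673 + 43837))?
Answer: 4692412710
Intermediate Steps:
(-1*(-48621))/(1/(52673 + 43837)) = 48621/(1/96510) = 48621*96510 = 4692412710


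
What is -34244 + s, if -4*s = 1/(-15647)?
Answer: -2143263471/62588 ≈ -34244.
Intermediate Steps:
s = 1/62588 (s = -¼/(-15647) = -¼*(-1/15647) = 1/62588 ≈ 1.5978e-5)
-34244 + s = -34244 + 1/62588 = -2143263471/62588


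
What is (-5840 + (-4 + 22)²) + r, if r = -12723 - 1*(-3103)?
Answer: -15136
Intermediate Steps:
r = -9620 (r = -12723 + 3103 = -9620)
(-5840 + (-4 + 22)²) + r = (-5840 + (-4 + 22)²) - 9620 = (-5840 + 18²) - 9620 = (-5840 + 324) - 9620 = -5516 - 9620 = -15136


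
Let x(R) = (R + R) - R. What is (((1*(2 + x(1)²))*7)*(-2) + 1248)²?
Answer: 1454436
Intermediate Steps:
x(R) = R (x(R) = 2*R - R = R)
(((1*(2 + x(1)²))*7)*(-2) + 1248)² = (((1*(2 + 1²))*7)*(-2) + 1248)² = (((1*(2 + 1))*7)*(-2) + 1248)² = (((1*3)*7)*(-2) + 1248)² = ((3*7)*(-2) + 1248)² = (21*(-2) + 1248)² = (-42 + 1248)² = 1206² = 1454436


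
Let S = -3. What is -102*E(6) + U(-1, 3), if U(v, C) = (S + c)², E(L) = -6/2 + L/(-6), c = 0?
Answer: 417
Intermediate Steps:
E(L) = -3 - L/6 (E(L) = -6*½ + L*(-⅙) = -3 - L/6)
U(v, C) = 9 (U(v, C) = (-3 + 0)² = (-3)² = 9)
-102*E(6) + U(-1, 3) = -102*(-3 - ⅙*6) + 9 = -102*(-3 - 1) + 9 = -102*(-4) + 9 = 408 + 9 = 417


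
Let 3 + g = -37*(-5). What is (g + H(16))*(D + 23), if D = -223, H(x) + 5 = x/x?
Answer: -35600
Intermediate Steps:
H(x) = -4 (H(x) = -5 + x/x = -5 + 1 = -4)
g = 182 (g = -3 - 37*(-5) = -3 + 185 = 182)
(g + H(16))*(D + 23) = (182 - 4)*(-223 + 23) = 178*(-200) = -35600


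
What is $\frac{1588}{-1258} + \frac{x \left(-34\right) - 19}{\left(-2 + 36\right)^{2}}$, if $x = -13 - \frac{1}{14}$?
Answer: $- \frac{133879}{149702} \approx -0.8943$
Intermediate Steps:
$x = - \frac{183}{14}$ ($x = -13 - \frac{1}{14} = - \frac{183}{14} \approx -13.071$)
$\frac{1588}{-1258} + \frac{x \left(-34\right) - 19}{\left(-2 + 36\right)^{2}} = \frac{1588}{-1258} + \frac{\left(- \frac{183}{14}\right) \left(-34\right) - 19}{\left(-2 + 36\right)^{2}} = 1588 \left(- \frac{1}{1258}\right) + \frac{\frac{3111}{7} - 19}{34^{2}} = - \frac{794}{629} + \frac{2978}{7 \cdot 1156} = - \frac{794}{629} + \frac{2978}{7} \cdot \frac{1}{1156} = - \frac{794}{629} + \frac{1489}{4046} = - \frac{133879}{149702}$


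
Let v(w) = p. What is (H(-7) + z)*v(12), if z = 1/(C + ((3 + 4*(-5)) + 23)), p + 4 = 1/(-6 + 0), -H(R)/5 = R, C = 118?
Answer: -36175/248 ≈ -145.87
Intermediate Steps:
H(R) = -5*R
p = -25/6 (p = -4 + 1/(-6 + 0) = -4 + 1/(-6) = -4 - ⅙ = -25/6 ≈ -4.1667)
v(w) = -25/6
z = 1/124 (z = 1/(118 + ((3 + 4*(-5)) + 23)) = 1/(118 + ((3 - 20) + 23)) = 1/(118 + (-17 + 23)) = 1/(118 + 6) = 1/124 ≈ 0.0080645)
(H(-7) + z)*v(12) = (-5*(-7) + 1/124)*(-25/6) = (35 + 1/124)*(-25/6) = (4341/124)*(-25/6) = -36175/248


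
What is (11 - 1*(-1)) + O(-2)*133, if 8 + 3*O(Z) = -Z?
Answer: -254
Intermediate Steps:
O(Z) = -8/3 - Z/3 (O(Z) = -8/3 + (-Z)/3 = -8/3 - Z/3)
(11 - 1*(-1)) + O(-2)*133 = (11 - 1*(-1)) + (-8/3 - 1/3*(-2))*133 = (11 + 1) + (-8/3 + 2/3)*133 = 12 - 2*133 = 12 - 266 = -254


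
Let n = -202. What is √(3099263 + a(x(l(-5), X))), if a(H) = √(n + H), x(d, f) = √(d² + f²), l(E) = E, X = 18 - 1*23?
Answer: √(3099263 + I*√(202 - 5*√2)) ≈ 1760.5 + 0.004*I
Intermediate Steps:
X = -5 (X = 18 - 23 = -5)
a(H) = √(-202 + H)
√(3099263 + a(x(l(-5), X))) = √(3099263 + √(-202 + √((-5)² + (-5)²))) = √(3099263 + √(-202 + √(25 + 25))) = √(3099263 + √(-202 + √50)) = √(3099263 + √(-202 + 5*√2))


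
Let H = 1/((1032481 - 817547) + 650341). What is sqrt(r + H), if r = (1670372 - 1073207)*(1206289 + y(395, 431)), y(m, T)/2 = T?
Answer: sqrt(21588588461126916402486)/173055 ≈ 8.4904e+5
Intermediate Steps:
y(m, T) = 2*T
r = 720868326915 (r = (1670372 - 1073207)*(1206289 + 2*431) = 597165*(1206289 + 862) = 597165*1207151 = 720868326915)
H = 1/865275 (H = 1/(214934 + 650341) = 1/865275 ≈ 1.1557e-6)
sqrt(r + H) = sqrt(720868326915 + 1/865275) = sqrt(623749341571376626/865275) = sqrt(21588588461126916402486)/173055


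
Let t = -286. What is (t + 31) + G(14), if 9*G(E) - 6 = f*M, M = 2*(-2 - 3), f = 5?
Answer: -2339/9 ≈ -259.89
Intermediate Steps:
M = -10 (M = 2*(-5) = -10)
G(E) = -44/9 (G(E) = ⅔ + (5*(-10))/9 = ⅔ + (⅑)*(-50) = ⅔ - 50/9 = -44/9)
(t + 31) + G(14) = (-286 + 31) - 44/9 = -255 - 44/9 = -2339/9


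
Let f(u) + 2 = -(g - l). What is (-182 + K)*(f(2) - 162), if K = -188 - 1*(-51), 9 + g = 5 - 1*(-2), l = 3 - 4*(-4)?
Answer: 45617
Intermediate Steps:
l = 19 (l = 3 + 16 = 19)
g = -2 (g = -9 + (5 - 1*(-2)) = -9 + (5 + 2) = -9 + 7 = -2)
f(u) = 19 (f(u) = -2 - (-2 - 1*19) = -2 - (-2 - 19) = -2 - 1*(-21) = -2 + 21 = 19)
K = -137 (K = -188 + 51 = -137)
(-182 + K)*(f(2) - 162) = (-182 - 137)*(19 - 162) = -319*(-143) = 45617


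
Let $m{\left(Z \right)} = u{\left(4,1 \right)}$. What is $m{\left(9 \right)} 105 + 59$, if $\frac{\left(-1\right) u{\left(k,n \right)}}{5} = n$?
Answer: $-466$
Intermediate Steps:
$u{\left(k,n \right)} = - 5 n$
$m{\left(Z \right)} = -5$ ($m{\left(Z \right)} = \left(-5\right) 1 = -5$)
$m{\left(9 \right)} 105 + 59 = \left(-5\right) 105 + 59 = -525 + 59 = -466$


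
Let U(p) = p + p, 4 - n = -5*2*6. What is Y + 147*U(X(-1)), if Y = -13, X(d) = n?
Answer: 18803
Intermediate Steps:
n = 64 (n = 4 - (-5*2)*6 = 4 - (-10)*6 = 4 - 1*(-60) = 4 + 60 = 64)
X(d) = 64
U(p) = 2*p
Y + 147*U(X(-1)) = -13 + 147*(2*64) = -13 + 147*128 = -13 + 18816 = 18803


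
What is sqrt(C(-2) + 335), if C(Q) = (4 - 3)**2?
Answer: 4*sqrt(21) ≈ 18.330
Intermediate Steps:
C(Q) = 1 (C(Q) = 1**2 = 1)
sqrt(C(-2) + 335) = sqrt(1 + 335) = sqrt(336) = 4*sqrt(21)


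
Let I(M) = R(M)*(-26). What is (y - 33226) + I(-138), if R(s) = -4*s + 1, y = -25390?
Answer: -72994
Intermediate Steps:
R(s) = 1 - 4*s
I(M) = -26 + 104*M (I(M) = (1 - 4*M)*(-26) = -26 + 104*M)
(y - 33226) + I(-138) = (-25390 - 33226) + (-26 + 104*(-138)) = -58616 + (-26 - 14352) = -58616 - 14378 = -72994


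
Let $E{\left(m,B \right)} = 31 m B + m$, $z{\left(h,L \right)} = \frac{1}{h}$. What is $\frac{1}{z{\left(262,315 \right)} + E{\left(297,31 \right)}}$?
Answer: $\frac{262}{74857069} \approx 3.5 \cdot 10^{-6}$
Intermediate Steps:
$E{\left(m,B \right)} = m + 31 B m$ ($E{\left(m,B \right)} = 31 B m + m = m + 31 B m$)
$\frac{1}{z{\left(262,315 \right)} + E{\left(297,31 \right)}} = \frac{1}{\frac{1}{262} + 297 \left(1 + 31 \cdot 31\right)} = \frac{1}{\frac{1}{262} + 297 \left(1 + 961\right)} = \frac{1}{\frac{1}{262} + 297 \cdot 962} = \frac{1}{\frac{1}{262} + 285714} = \frac{1}{\frac{74857069}{262}} = \frac{262}{74857069}$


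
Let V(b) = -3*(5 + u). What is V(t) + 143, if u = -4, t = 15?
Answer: 140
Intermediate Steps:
V(b) = -3 (V(b) = -3*(5 - 4) = -3*1 = -3)
V(t) + 143 = -3 + 143 = 140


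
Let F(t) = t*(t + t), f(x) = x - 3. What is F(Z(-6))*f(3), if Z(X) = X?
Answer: 0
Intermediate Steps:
f(x) = -3 + x
F(t) = 2*t² (F(t) = t*(2*t) = 2*t²)
F(Z(-6))*f(3) = (2*(-6)²)*(-3 + 3) = (2*36)*0 = 72*0 = 0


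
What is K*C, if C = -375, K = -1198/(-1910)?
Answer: -44925/191 ≈ -235.21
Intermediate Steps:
K = 599/955 (K = -1198*(-1)/1910 = -1*(-599/955) = 599/955 ≈ 0.62722)
K*C = (599/955)*(-375) = -44925/191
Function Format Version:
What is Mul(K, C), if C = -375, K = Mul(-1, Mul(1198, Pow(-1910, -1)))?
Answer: Rational(-44925, 191) ≈ -235.21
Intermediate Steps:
K = Rational(599, 955) (K = Mul(-1, Mul(1198, Rational(-1, 1910))) = Mul(-1, Rational(-599, 955)) = Rational(599, 955) ≈ 0.62722)
Mul(K, C) = Mul(Rational(599, 955), -375) = Rational(-44925, 191)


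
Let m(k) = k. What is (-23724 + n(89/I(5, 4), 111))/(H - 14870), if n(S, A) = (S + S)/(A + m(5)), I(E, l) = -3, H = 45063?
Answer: -4128065/5253582 ≈ -0.78576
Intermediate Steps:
n(S, A) = 2*S/(5 + A) (n(S, A) = (S + S)/(A + 5) = (2*S)/(5 + A) = 2*S/(5 + A))
(-23724 + n(89/I(5, 4), 111))/(H - 14870) = (-23724 + 2*(89/(-3))/(5 + 111))/(45063 - 14870) = (-23724 + 2*(89*(-⅓))/116)/30193 = (-23724 + 2*(-89/3)*(1/116))*(1/30193) = (-23724 - 89/174)*(1/30193) = -4128065/174*1/30193 = -4128065/5253582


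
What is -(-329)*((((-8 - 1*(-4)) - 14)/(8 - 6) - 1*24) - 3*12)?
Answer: -22701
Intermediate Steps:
-(-329)*((((-8 - 1*(-4)) - 14)/(8 - 6) - 1*24) - 3*12) = -(-329)*((((-8 + 4) - 14)/2 - 24) - 36) = -(-329)*(((-4 - 14)*(½) - 24) - 36) = -(-329)*((-18*½ - 24) - 36) = -(-329)*((-9 - 24) - 36) = -(-329)*(-33 - 36) = -(-329)*(-69) = -7*3243 = -22701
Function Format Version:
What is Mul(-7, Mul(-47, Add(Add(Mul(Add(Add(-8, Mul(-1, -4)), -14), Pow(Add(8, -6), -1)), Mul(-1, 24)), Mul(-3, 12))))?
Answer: -22701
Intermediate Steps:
Mul(-7, Mul(-47, Add(Add(Mul(Add(Add(-8, Mul(-1, -4)), -14), Pow(Add(8, -6), -1)), Mul(-1, 24)), Mul(-3, 12)))) = Mul(-7, Mul(-47, Add(Add(Mul(Add(Add(-8, 4), -14), Pow(2, -1)), -24), -36))) = Mul(-7, Mul(-47, Add(Add(Mul(Add(-4, -14), Rational(1, 2)), -24), -36))) = Mul(-7, Mul(-47, Add(Add(Mul(-18, Rational(1, 2)), -24), -36))) = Mul(-7, Mul(-47, Add(Add(-9, -24), -36))) = Mul(-7, Mul(-47, Add(-33, -36))) = Mul(-7, Mul(-47, -69)) = Mul(-7, 3243) = -22701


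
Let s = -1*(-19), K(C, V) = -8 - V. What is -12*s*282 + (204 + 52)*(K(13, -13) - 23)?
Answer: -68904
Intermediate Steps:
s = 19
-12*s*282 + (204 + 52)*(K(13, -13) - 23) = -12*19*282 + (204 + 52)*((-8 - 1*(-13)) - 23) = -228*282 + 256*((-8 + 13) - 23) = -64296 + 256*(5 - 23) = -64296 + 256*(-18) = -64296 - 4608 = -68904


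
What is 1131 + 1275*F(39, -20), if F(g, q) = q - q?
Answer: 1131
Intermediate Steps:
F(g, q) = 0
1131 + 1275*F(39, -20) = 1131 + 1275*0 = 1131 + 0 = 1131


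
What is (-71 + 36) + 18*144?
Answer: 2557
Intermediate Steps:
(-71 + 36) + 18*144 = -35 + 2592 = 2557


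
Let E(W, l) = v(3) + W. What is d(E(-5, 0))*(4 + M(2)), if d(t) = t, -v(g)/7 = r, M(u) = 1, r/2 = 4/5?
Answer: -81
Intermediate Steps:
r = 8/5 (r = 2*(4/5) = 2*(4*(⅕)) = 2*(⅘) = 8/5 ≈ 1.6000)
v(g) = -56/5 (v(g) = -7*8/5 = -56/5)
E(W, l) = -56/5 + W
d(E(-5, 0))*(4 + M(2)) = (-56/5 - 5)*(4 + 1) = -81/5*5 = -81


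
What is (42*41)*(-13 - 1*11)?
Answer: -41328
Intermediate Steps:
(42*41)*(-13 - 1*11) = 1722*(-13 - 11) = 1722*(-24) = -41328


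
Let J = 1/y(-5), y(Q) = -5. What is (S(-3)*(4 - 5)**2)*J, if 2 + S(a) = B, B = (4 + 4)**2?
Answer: -62/5 ≈ -12.400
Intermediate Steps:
J = -1/5 (J = 1/(-5) = -1/5 ≈ -0.20000)
B = 64 (B = 8**2 = 64)
S(a) = 62 (S(a) = -2 + 64 = 62)
(S(-3)*(4 - 5)**2)*J = (62*(4 - 5)**2)*(-1/5) = (62*(-1)**2)*(-1/5) = (62*1)*(-1/5) = 62*(-1/5) = -62/5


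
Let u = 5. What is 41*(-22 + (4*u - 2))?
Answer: -164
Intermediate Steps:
41*(-22 + (4*u - 2)) = 41*(-22 + (4*5 - 2)) = 41*(-22 + (20 - 2)) = 41*(-22 + 18) = 41*(-4) = -164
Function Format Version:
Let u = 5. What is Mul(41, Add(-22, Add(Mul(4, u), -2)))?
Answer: -164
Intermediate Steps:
Mul(41, Add(-22, Add(Mul(4, u), -2))) = Mul(41, Add(-22, Add(Mul(4, 5), -2))) = Mul(41, Add(-22, Add(20, -2))) = Mul(41, Add(-22, 18)) = Mul(41, -4) = -164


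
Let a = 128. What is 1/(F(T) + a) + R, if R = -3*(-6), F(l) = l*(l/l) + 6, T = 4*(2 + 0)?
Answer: 2557/142 ≈ 18.007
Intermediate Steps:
T = 8 (T = 4*2 = 8)
F(l) = 6 + l (F(l) = l*1 + 6 = l + 6 = 6 + l)
R = 18
1/(F(T) + a) + R = 1/((6 + 8) + 128) + 18 = 1/(14 + 128) + 18 = 1/142 + 18 = 2557/142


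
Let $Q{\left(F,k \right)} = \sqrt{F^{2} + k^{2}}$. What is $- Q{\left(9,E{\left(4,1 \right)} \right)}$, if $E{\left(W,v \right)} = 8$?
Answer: $- \sqrt{145} \approx -12.042$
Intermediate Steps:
$- Q{\left(9,E{\left(4,1 \right)} \right)} = - \sqrt{9^{2} + 8^{2}} = - \sqrt{81 + 64} = - \sqrt{145}$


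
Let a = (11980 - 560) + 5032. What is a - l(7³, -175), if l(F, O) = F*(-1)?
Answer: 16795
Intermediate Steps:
l(F, O) = -F
a = 16452 (a = 11420 + 5032 = 16452)
a - l(7³, -175) = 16452 - (-1)*7³ = 16452 - (-1)*343 = 16452 - 1*(-343) = 16452 + 343 = 16795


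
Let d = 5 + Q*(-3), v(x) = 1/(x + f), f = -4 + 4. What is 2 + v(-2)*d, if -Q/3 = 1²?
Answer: -5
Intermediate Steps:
f = 0
Q = -3 (Q = -3*1² = -3*1 = -3)
v(x) = 1/x (v(x) = 1/(x + 0) = 1/x)
d = 14 (d = 5 - 3*(-3) = 5 + 9 = 14)
2 + v(-2)*d = 2 + 14/(-2) = 2 - ½*14 = 2 - 7 = -5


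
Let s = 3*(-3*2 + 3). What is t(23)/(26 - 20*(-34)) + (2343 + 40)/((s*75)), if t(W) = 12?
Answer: -837149/238275 ≈ -3.5134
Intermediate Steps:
s = -9 (s = 3*(-6 + 3) = 3*(-3) = -9)
t(23)/(26 - 20*(-34)) + (2343 + 40)/((s*75)) = 12/(26 - 20*(-34)) + (2343 + 40)/((-9*75)) = 12/(26 + 680) + 2383/(-675) = 12/706 + 2383*(-1/675) = 12*(1/706) - 2383/675 = 6/353 - 2383/675 = -837149/238275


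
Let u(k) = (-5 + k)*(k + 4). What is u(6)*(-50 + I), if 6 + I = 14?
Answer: -420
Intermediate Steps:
u(k) = (-5 + k)*(4 + k)
I = 8 (I = -6 + 14 = 8)
u(6)*(-50 + I) = (-20 + 6² - 1*6)*(-50 + 8) = (-20 + 36 - 6)*(-42) = 10*(-42) = -420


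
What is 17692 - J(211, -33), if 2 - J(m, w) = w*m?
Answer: 10727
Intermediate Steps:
J(m, w) = 2 - m*w (J(m, w) = 2 - w*m = 2 - m*w)
17692 - J(211, -33) = 17692 - (2 - 1*211*(-33)) = 17692 - (2 + 6963) = 17692 - 1*6965 = 17692 - 6965 = 10727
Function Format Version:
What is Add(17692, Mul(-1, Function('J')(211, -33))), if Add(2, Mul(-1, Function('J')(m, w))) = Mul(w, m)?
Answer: 10727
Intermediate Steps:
Function('J')(m, w) = Add(2, Mul(-1, m, w)) (Function('J')(m, w) = Add(2, Mul(-1, Mul(w, m))) = Add(2, Mul(-1, Mul(m, w))) = Add(2, Mul(-1, m, w)))
Add(17692, Mul(-1, Function('J')(211, -33))) = Add(17692, Mul(-1, Add(2, Mul(-1, 211, -33)))) = Add(17692, Mul(-1, Add(2, 6963))) = Add(17692, Mul(-1, 6965)) = Add(17692, -6965) = 10727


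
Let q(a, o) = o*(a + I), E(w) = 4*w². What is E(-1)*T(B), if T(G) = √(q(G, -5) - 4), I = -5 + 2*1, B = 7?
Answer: 8*I*√6 ≈ 19.596*I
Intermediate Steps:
I = -3 (I = -5 + 2 = -3)
q(a, o) = o*(-3 + a) (q(a, o) = o*(a - 3) = o*(-3 + a))
T(G) = √(11 - 5*G) (T(G) = √(-5*(-3 + G) - 4) = √((15 - 5*G) - 4) = √(11 - 5*G))
E(-1)*T(B) = (4*(-1)²)*√(11 - 5*7) = (4*1)*√(11 - 35) = 4*√(-24) = 4*(2*I*√6) = 8*I*√6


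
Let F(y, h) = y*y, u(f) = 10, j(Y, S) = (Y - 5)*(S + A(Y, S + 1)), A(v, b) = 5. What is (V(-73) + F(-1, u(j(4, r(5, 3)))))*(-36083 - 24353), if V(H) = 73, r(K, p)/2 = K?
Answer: -4472264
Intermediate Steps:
r(K, p) = 2*K
j(Y, S) = (-5 + Y)*(5 + S) (j(Y, S) = (Y - 5)*(S + 5) = (-5 + Y)*(5 + S))
F(y, h) = y²
(V(-73) + F(-1, u(j(4, r(5, 3)))))*(-36083 - 24353) = (73 + (-1)²)*(-36083 - 24353) = (73 + 1)*(-60436) = 74*(-60436) = -4472264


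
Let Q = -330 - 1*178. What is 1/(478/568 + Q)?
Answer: -284/144033 ≈ -0.0019718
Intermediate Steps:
Q = -508 (Q = -330 - 178 = -508)
1/(478/568 + Q) = 1/(478/568 - 508) = 1/(478*(1/568) - 508) = 1/(239/284 - 508) = 1/(-144033/284) = -284/144033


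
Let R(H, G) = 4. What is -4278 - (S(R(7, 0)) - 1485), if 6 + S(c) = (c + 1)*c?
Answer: -2807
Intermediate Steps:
S(c) = -6 + c*(1 + c) (S(c) = -6 + (c + 1)*c = -6 + (1 + c)*c = -6 + c*(1 + c))
-4278 - (S(R(7, 0)) - 1485) = -4278 - ((-6 + 4 + 4²) - 1485) = -4278 - ((-6 + 4 + 16) - 1485) = -4278 - (14 - 1485) = -4278 - 1*(-1471) = -4278 + 1471 = -2807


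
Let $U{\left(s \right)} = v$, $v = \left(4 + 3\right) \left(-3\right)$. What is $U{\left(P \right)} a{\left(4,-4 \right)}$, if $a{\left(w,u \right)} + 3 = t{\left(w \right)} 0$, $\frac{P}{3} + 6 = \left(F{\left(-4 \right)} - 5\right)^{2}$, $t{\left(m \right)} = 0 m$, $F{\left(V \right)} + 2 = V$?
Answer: $63$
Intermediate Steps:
$F{\left(V \right)} = -2 + V$
$t{\left(m \right)} = 0$
$P = 345$ ($P = -18 + 3 \left(\left(-2 - 4\right) - 5\right)^{2} = -18 + 3 \left(-6 - 5\right)^{2} = -18 + 3 \left(-11\right)^{2} = -18 + 3 \cdot 121 = -18 + 363 = 345$)
$v = -21$ ($v = 7 \left(-3\right) = -21$)
$U{\left(s \right)} = -21$
$a{\left(w,u \right)} = -3$ ($a{\left(w,u \right)} = -3 + 0 \cdot 0 = -3 + 0 = -3$)
$U{\left(P \right)} a{\left(4,-4 \right)} = \left(-21\right) \left(-3\right) = 63$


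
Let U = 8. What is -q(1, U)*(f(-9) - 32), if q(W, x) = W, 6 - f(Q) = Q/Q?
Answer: 27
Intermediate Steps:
f(Q) = 5 (f(Q) = 6 - Q/Q = 6 - 1*1 = 6 - 1 = 5)
-q(1, U)*(f(-9) - 32) = -(5 - 32) = -(-27) = -1*(-27) = 27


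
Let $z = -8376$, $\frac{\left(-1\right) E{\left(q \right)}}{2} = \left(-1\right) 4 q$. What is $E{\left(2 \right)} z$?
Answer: $-134016$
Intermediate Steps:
$E{\left(q \right)} = 8 q$ ($E{\left(q \right)} = - 2 \left(-1\right) 4 q = - 2 \left(- 4 q\right) = 8 q$)
$E{\left(2 \right)} z = 8 \cdot 2 \left(-8376\right) = 16 \left(-8376\right) = -134016$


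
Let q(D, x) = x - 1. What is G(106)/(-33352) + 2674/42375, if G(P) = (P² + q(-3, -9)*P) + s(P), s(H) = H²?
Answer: -204537563/353322750 ≈ -0.57890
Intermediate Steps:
q(D, x) = -1 + x
G(P) = -10*P + 2*P² (G(P) = (P² + (-1 - 9)*P) + P² = (P² - 10*P) + P² = -10*P + 2*P²)
G(106)/(-33352) + 2674/42375 = (2*106*(-5 + 106))/(-33352) + 2674/42375 = (2*106*101)*(-1/33352) + 2674*(1/42375) = 21412*(-1/33352) + 2674/42375 = -5353/8338 + 2674/42375 = -204537563/353322750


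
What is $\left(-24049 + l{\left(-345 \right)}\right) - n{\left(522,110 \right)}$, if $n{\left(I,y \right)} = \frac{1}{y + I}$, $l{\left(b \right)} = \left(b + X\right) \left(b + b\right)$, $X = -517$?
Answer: $\frac{360701991}{632} \approx 5.7073 \cdot 10^{5}$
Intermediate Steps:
$l{\left(b \right)} = 2 b \left(-517 + b\right)$ ($l{\left(b \right)} = \left(b - 517\right) \left(b + b\right) = \left(-517 + b\right) 2 b = 2 b \left(-517 + b\right)$)
$n{\left(I,y \right)} = \frac{1}{I + y}$
$\left(-24049 + l{\left(-345 \right)}\right) - n{\left(522,110 \right)} = \left(-24049 + 2 \left(-345\right) \left(-517 - 345\right)\right) - \frac{1}{522 + 110} = \left(-24049 + 2 \left(-345\right) \left(-862\right)\right) - \frac{1}{632} = \left(-24049 + 594780\right) - \frac{1}{632} = 570731 - \frac{1}{632} = \frac{360701991}{632}$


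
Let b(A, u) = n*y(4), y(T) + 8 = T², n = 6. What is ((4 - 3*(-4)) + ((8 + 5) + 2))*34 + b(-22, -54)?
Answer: 1102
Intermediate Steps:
y(T) = -8 + T²
b(A, u) = 48 (b(A, u) = 6*(-8 + 4²) = 6*(-8 + 16) = 6*8 = 48)
((4 - 3*(-4)) + ((8 + 5) + 2))*34 + b(-22, -54) = ((4 - 3*(-4)) + ((8 + 5) + 2))*34 + 48 = ((4 + 12) + (13 + 2))*34 + 48 = (16 + 15)*34 + 48 = 31*34 + 48 = 1054 + 48 = 1102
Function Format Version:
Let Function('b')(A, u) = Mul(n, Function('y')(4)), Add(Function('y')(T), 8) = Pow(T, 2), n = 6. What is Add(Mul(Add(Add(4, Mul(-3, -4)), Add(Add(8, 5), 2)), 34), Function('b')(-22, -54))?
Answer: 1102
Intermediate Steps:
Function('y')(T) = Add(-8, Pow(T, 2))
Function('b')(A, u) = 48 (Function('b')(A, u) = Mul(6, Add(-8, Pow(4, 2))) = Mul(6, Add(-8, 16)) = Mul(6, 8) = 48)
Add(Mul(Add(Add(4, Mul(-3, -4)), Add(Add(8, 5), 2)), 34), Function('b')(-22, -54)) = Add(Mul(Add(Add(4, Mul(-3, -4)), Add(Add(8, 5), 2)), 34), 48) = Add(Mul(Add(Add(4, 12), Add(13, 2)), 34), 48) = Add(Mul(Add(16, 15), 34), 48) = Add(Mul(31, 34), 48) = Add(1054, 48) = 1102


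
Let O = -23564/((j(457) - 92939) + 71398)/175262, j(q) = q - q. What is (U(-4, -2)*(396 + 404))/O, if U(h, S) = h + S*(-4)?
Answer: 3020254993600/5891 ≈ 5.1269e+8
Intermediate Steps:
j(q) = 0
U(h, S) = h - 4*S
O = 11782/1887659371 (O = -23564/((0 - 92939) + 71398)/175262 = -23564/(-92939 + 71398)*(1/175262) = -23564/(-21541)*(1/175262) = -23564*(-1/21541)*(1/175262) = (23564/21541)*(1/175262) = 11782/1887659371 ≈ 6.2416e-6)
(U(-4, -2)*(396 + 404))/O = ((-4 - 4*(-2))*(396 + 404))/(11782/1887659371) = ((-4 + 8)*800)*(1887659371/11782) = (4*800)*(1887659371/11782) = 3200*(1887659371/11782) = 3020254993600/5891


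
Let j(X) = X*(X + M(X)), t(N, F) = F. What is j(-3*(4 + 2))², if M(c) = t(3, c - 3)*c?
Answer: 41990400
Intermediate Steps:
M(c) = c*(-3 + c) (M(c) = (c - 3)*c = (-3 + c)*c = c*(-3 + c))
j(X) = X*(X + X*(-3 + X))
j(-3*(4 + 2))² = ((-3*(4 + 2))²*(-2 - 3*(4 + 2)))² = ((-3*6)²*(-2 - 3*6))² = ((-18)²*(-2 - 18))² = (324*(-20))² = (-6480)² = 41990400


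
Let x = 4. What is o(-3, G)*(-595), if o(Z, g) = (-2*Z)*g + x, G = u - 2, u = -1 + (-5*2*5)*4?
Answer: 722330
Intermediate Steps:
u = -201 (u = -1 - 10*5*4 = -1 - 50*4 = -1 - 200 = -201)
G = -203 (G = -201 - 2 = -203)
o(Z, g) = 4 - 2*Z*g (o(Z, g) = (-2*Z)*g + 4 = -2*Z*g + 4 = 4 - 2*Z*g)
o(-3, G)*(-595) = (4 - 2*(-3)*(-203))*(-595) = (4 - 1218)*(-595) = -1214*(-595) = 722330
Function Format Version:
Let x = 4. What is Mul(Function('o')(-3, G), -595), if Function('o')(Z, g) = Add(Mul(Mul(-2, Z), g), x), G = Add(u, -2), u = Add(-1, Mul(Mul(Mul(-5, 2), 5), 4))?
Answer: 722330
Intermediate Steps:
u = -201 (u = Add(-1, Mul(Mul(-10, 5), 4)) = Add(-1, Mul(-50, 4)) = Add(-1, -200) = -201)
G = -203 (G = Add(-201, -2) = -203)
Function('o')(Z, g) = Add(4, Mul(-2, Z, g)) (Function('o')(Z, g) = Add(Mul(Mul(-2, Z), g), 4) = Add(Mul(-2, Z, g), 4) = Add(4, Mul(-2, Z, g)))
Mul(Function('o')(-3, G), -595) = Mul(Add(4, Mul(-2, -3, -203)), -595) = Mul(Add(4, -1218), -595) = Mul(-1214, -595) = 722330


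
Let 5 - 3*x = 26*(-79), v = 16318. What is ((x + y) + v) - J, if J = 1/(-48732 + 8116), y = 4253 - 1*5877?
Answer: 1874062859/121848 ≈ 15380.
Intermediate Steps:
x = 2059/3 (x = 5/3 - 26*(-79)/3 = 5/3 - ⅓*(-2054) = 5/3 + 2054/3 = 2059/3 ≈ 686.33)
y = -1624 (y = 4253 - 5877 = -1624)
J = -1/40616 (J = 1/(-40616) = -1/40616 ≈ -2.4621e-5)
((x + y) + v) - J = ((2059/3 - 1624) + 16318) - 1*(-1/40616) = (-2813/3 + 16318) + 1/40616 = 46141/3 + 1/40616 = 1874062859/121848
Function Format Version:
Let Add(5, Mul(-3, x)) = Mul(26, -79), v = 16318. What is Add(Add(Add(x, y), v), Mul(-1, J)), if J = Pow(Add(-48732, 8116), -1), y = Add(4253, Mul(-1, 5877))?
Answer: Rational(1874062859, 121848) ≈ 15380.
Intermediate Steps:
x = Rational(2059, 3) (x = Add(Rational(5, 3), Mul(Rational(-1, 3), Mul(26, -79))) = Add(Rational(5, 3), Mul(Rational(-1, 3), -2054)) = Add(Rational(5, 3), Rational(2054, 3)) = Rational(2059, 3) ≈ 686.33)
y = -1624 (y = Add(4253, -5877) = -1624)
J = Rational(-1, 40616) (J = Pow(-40616, -1) = Rational(-1, 40616) ≈ -2.4621e-5)
Add(Add(Add(x, y), v), Mul(-1, J)) = Add(Add(Add(Rational(2059, 3), -1624), 16318), Mul(-1, Rational(-1, 40616))) = Add(Add(Rational(-2813, 3), 16318), Rational(1, 40616)) = Add(Rational(46141, 3), Rational(1, 40616)) = Rational(1874062859, 121848)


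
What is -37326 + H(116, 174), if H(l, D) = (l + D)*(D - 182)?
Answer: -39646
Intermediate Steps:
H(l, D) = (-182 + D)*(D + l) (H(l, D) = (D + l)*(-182 + D) = (-182 + D)*(D + l))
-37326 + H(116, 174) = -37326 + (174² - 182*174 - 182*116 + 174*116) = -37326 + (30276 - 31668 - 21112 + 20184) = -37326 - 2320 = -39646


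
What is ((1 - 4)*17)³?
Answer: -132651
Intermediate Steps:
((1 - 4)*17)³ = (-3*17)³ = (-51)³ = -132651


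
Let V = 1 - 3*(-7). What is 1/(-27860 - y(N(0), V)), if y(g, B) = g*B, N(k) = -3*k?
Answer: -1/27860 ≈ -3.5894e-5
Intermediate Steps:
V = 22 (V = 1 + 21 = 22)
y(g, B) = B*g
1/(-27860 - y(N(0), V)) = 1/(-27860 - 22*(-3*0)) = 1/(-27860 - 22*0) = 1/(-27860 - 1*0) = 1/(-27860 + 0) = 1/(-27860) = -1/27860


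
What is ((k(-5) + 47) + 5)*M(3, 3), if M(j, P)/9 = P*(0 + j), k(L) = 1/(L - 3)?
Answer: 33615/8 ≈ 4201.9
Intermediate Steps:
k(L) = 1/(-3 + L)
M(j, P) = 9*P*j (M(j, P) = 9*(P*(0 + j)) = 9*(P*j) = 9*P*j)
((k(-5) + 47) + 5)*M(3, 3) = ((1/(-3 - 5) + 47) + 5)*(9*3*3) = ((1/(-8) + 47) + 5)*81 = ((-⅛ + 47) + 5)*81 = (375/8 + 5)*81 = (415/8)*81 = 33615/8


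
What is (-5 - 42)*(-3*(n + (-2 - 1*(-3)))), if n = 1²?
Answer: 282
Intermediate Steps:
n = 1
(-5 - 42)*(-3*(n + (-2 - 1*(-3)))) = (-5 - 42)*(-3*(1 + (-2 - 1*(-3)))) = -(-141)*(1 + (-2 + 3)) = -(-141)*(1 + 1) = -(-141)*2 = -47*(-6) = 282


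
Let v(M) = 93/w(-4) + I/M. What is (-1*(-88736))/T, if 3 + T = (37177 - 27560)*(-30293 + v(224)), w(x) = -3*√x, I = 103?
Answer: -1297093245158108160/4258403171273884064401 - 663692941377536*I/4258403171273884064401 ≈ -0.0003046 - 1.5585e-7*I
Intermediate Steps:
v(M) = 103/M + 31*I/2 (v(M) = 93/((-6*I)) + 103/M = 93*(I/6) + 103/M = 31*I/2 + 103/M = 103/M + 31*I/2)
T = -65256433065/224 + 298127*I/2 (T = -3 + (37177 - 27560)*(-30293 + (103/224 + 31*I/2)) = -3 + 9617*(-30293 + (103*(1/224) + 31*I/2)) = -3 + 9617*(-30293 + (103/224 + 31*I/2)) = -3 + 9617*(-6785529/224 + 31*I/2) = -3 + (-65256432393/224 + 298127*I/2) = -65256433065/224 + 298127*I/2 ≈ -2.9132e+8 + 1.4906e+5*I)
(-1*(-88736))/T = (-1*(-88736))/(-65256433065/224 + 298127*I/2) = 88736*(50176*(-65256433065/224 - 298127*I/2)/4258403171273884064401) = 4452417536*(-65256433065/224 - 298127*I/2)/4258403171273884064401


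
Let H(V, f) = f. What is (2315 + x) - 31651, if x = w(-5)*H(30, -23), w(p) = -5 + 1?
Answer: -29244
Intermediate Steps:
w(p) = -4
x = 92 (x = -4*(-23) = 92)
(2315 + x) - 31651 = (2315 + 92) - 31651 = 2407 - 31651 = -29244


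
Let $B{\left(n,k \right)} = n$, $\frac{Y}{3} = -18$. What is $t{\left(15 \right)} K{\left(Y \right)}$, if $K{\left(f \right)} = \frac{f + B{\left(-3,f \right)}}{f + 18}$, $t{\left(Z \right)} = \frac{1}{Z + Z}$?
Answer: $\frac{19}{360} \approx 0.052778$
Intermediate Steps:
$Y = -54$ ($Y = 3 \left(-18\right) = -54$)
$t{\left(Z \right)} = \frac{1}{2 Z}$
$K{\left(f \right)} = \frac{-3 + f}{18 + f}$ ($K{\left(f \right)} = \frac{f - 3}{f + 18} = \frac{-3 + f}{18 + f}$)
$t{\left(15 \right)} K{\left(Y \right)} = \frac{1}{2 \cdot 15} \frac{-3 - 54}{18 - 54} = \frac{1}{2} \cdot \frac{1}{15} \frac{1}{-36} \left(-57\right) = \frac{\left(- \frac{1}{36}\right) \left(-57\right)}{30} = \frac{1}{30} \cdot \frac{19}{12} = \frac{19}{360}$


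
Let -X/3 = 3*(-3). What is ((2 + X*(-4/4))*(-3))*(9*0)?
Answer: 0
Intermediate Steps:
X = 27 (X = -9*(-3) = -3*(-9) = 27)
((2 + X*(-4/4))*(-3))*(9*0) = ((2 + 27*(-4/4))*(-3))*(9*0) = ((2 + 27*(-4*1/4))*(-3))*0 = ((2 + 27*(-1))*(-3))*0 = ((2 - 27)*(-3))*0 = -25*(-3)*0 = 75*0 = 0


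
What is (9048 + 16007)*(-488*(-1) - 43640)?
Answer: -1081173360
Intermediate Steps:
(9048 + 16007)*(-488*(-1) - 43640) = 25055*(488 - 43640) = 25055*(-43152) = -1081173360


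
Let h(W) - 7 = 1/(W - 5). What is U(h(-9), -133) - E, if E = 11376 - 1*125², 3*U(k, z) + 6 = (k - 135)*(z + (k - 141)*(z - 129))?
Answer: -72992915/49 ≈ -1.4897e+6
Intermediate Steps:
h(W) = 7 + 1/(-5 + W) (h(W) = 7 + 1/(W - 5) = 7 + 1/(-5 + W))
U(k, z) = -2 + (-135 + k)*(z + (-141 + k)*(-129 + z))/3 (U(k, z) = -2 + ((k - 135)*(z + (k - 141)*(z - 129)))/3 = -2 + ((-135 + k)*(z + (-141 + k)*(-129 + z)))/3 = -2 + (-135 + k)*(z + (-141 + k)*(-129 + z))/3)
E = -4249 (E = 11376 - 1*15625 = 11376 - 15625 = -4249)
U(h(-9), -133) - E = (-818507 - 43*(-34 + 7*(-9))²/(-5 - 9)² + 6300*(-133) + 11868*((-34 + 7*(-9))/(-5 - 9)) - 275/3*(-34 + 7*(-9))/(-5 - 9)*(-133) + (⅓)*(-133)*((-34 + 7*(-9))/(-5 - 9))²) - 1*(-4249) = (-818507 - 43*(-34 - 63)²/196 - 837900 + 11868*((-34 - 63)/(-14)) - 275/3*(-34 - 63)/(-14)*(-133) + (⅓)*(-133)*((-34 - 63)/(-14))²) + 4249 = (-818507 - 43*(-1/14*(-97))² - 837900 + 11868*(-1/14*(-97)) - 275/3*(-1/14*(-97))*(-133) + (⅓)*(-133)*(-1/14*(-97))²) + 4249 = (-818507 - 43*(97/14)² - 837900 + 11868*(97/14) - 275/3*97/14*(-133) + (⅓)*(-133)*(97/14)²) + 4249 = (-818507 - 43*9409/196 - 837900 + 575598/7 + 506825/6 + (⅓)*(-133)*(9409/196)) + 4249 = (-818507 - 404587/196 - 837900 + 575598/7 + 506825/6 - 178771/84) + 4249 = -73201116/49 + 4249 = -72992915/49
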